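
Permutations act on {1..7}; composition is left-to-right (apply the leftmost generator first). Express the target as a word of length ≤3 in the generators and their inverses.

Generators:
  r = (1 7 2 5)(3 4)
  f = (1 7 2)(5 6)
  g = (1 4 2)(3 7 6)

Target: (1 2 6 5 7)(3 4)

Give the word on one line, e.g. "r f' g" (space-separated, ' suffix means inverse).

r f

  after r: (1 7 2 5)(3 4)
  after f: (1 2 6 5 7)(3 4)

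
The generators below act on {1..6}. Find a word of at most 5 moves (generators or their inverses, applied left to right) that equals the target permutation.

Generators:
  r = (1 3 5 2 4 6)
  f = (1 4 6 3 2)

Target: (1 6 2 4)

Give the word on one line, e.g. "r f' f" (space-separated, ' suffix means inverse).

r' f f r r

  after r': (1 6 4 2 5 3)
  after f: (1 3 4)(2 5)
  after f: (1 2 5)(3 6)
  after r: (1 4 6 5 3)
  after r: (1 6 2 4)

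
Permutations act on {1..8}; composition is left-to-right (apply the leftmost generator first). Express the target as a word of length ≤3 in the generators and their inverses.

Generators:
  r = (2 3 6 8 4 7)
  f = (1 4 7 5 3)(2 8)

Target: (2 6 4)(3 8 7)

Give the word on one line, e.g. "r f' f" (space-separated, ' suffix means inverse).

r r

  after r: (2 3 6 8 4 7)
  after r: (2 6 4)(3 8 7)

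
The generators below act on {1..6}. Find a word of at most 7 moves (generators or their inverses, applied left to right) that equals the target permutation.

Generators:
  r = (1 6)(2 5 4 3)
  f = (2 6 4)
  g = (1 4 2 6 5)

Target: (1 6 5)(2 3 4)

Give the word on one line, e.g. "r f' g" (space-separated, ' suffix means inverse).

g r' f' g r

  after g: (1 4 2 6 5)
  after r': (1 5 6 2)(3 4)
  after f': (1 5 2)(3 6 4)
  after g: (2 4 3 5 6)
  after r: (1 6 5)(2 3 4)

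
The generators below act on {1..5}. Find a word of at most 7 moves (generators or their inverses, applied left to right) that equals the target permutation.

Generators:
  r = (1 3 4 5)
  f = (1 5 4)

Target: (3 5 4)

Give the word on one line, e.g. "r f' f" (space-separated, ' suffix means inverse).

  after f': (1 4 5)
  after r': (1 3)
  after f: (1 3 5 4)
  after r: (1 4 3)
  after f: (3 5 4)

f' r' f r f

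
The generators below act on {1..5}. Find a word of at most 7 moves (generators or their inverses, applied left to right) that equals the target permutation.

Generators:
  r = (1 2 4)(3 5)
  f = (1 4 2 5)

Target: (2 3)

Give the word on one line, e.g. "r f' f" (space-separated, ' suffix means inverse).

r' r' r' f r

  after r': (1 4 2)(3 5)
  after r': (1 2 4)
  after r': (3 5)
  after f: (1 4 2 5 3)
  after r: (2 3)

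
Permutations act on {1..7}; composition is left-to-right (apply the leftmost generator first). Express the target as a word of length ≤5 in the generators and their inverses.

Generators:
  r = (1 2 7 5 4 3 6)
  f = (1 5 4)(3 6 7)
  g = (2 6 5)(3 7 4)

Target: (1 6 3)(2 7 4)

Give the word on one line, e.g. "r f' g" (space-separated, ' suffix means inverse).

  after f': (1 4 5)(3 7 6)
  after g: (1 3 4 2 6 7 5)
  after f: (1 6 3)(2 7 4)

f' g f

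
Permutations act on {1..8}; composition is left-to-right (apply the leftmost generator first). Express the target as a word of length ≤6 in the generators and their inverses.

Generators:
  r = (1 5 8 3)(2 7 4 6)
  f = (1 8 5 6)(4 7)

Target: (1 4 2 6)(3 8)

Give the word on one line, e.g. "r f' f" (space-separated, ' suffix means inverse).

  after f: (1 8 5 6)(4 7)
  after f: (1 5)(6 8)
  after f: (1 6 5 8)(4 7)
  after r': (1 4 2 6)(3 8)

f f f r'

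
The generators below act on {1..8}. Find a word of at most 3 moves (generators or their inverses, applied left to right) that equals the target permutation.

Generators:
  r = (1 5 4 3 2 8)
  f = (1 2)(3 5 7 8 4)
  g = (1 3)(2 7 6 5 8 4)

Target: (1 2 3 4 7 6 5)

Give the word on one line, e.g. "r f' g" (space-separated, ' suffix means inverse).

  after r: (1 5 4 3 2 8)
  after r: (1 4 2)(3 8 5)
  after g: (1 2 3 4 7 6 5)

r r g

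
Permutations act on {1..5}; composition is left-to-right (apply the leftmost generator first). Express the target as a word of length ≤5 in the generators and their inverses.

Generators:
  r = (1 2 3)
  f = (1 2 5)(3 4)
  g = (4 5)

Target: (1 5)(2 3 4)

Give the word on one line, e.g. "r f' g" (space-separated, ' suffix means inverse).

  after g: (4 5)
  after r': (1 3 2)(4 5)
  after f: (1 4)(3 5)
  after r: (1 4 2 3 5)
  after g: (1 5)(2 3 4)

g r' f r g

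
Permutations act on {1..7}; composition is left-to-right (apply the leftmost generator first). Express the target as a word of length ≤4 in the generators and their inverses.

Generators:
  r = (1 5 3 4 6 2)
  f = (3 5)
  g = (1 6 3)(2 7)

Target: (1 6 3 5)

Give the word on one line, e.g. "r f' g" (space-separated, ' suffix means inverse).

  after f: (3 5)
  after g': (1 3 5 6)(2 7)
  after g': (1 6 3 5)

f g' g'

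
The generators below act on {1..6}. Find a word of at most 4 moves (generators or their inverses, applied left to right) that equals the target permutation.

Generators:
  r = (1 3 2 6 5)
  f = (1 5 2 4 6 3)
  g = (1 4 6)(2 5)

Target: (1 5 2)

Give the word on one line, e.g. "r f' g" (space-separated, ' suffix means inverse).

g' r r f

  after g': (1 6 4)(2 5)
  after r: (1 5 6 4 3 2)
  after r: (2 3 6 4)
  after f: (1 5 2)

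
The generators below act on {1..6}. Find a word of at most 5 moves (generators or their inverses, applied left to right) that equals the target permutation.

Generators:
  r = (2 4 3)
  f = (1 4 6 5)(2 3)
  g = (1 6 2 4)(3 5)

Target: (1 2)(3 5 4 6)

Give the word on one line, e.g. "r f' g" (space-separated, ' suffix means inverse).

f' g' f

  after f': (1 5 6 4)(2 3)
  after g': (1 3 6 2 5)
  after f: (1 2)(3 5 4 6)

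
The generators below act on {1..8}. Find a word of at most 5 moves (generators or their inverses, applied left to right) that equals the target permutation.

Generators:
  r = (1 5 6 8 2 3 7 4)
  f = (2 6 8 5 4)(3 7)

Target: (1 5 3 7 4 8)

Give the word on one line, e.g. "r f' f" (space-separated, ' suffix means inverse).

  after f: (2 6 8 5 4)(3 7)
  after f: (2 8 4 6 5)
  after r: (1 5 3 7 4 8)

f f r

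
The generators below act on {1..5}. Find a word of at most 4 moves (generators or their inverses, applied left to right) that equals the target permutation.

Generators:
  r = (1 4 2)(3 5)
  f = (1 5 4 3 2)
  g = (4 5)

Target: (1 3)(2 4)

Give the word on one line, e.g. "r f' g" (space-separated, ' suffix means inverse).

g f r

  after g: (4 5)
  after f: (1 5 3 2)
  after r: (1 3)(2 4)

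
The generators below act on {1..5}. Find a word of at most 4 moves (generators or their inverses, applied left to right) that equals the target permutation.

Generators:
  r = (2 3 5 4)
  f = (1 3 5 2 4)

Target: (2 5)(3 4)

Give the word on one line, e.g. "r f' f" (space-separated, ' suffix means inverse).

f' r' r' f'

  after f': (1 4 2 5 3)
  after r': (1 5 2 3)
  after r': (1 3)(4 5)
  after f': (2 5)(3 4)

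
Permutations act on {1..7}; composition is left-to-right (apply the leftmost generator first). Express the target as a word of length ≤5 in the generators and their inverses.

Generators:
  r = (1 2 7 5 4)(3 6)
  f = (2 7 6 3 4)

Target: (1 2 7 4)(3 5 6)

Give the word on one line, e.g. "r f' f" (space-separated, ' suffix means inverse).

f r' f

  after f: (2 7 6 3 4)
  after r': (1 4)(3 5 7)
  after f: (1 2 7 4)(3 5 6)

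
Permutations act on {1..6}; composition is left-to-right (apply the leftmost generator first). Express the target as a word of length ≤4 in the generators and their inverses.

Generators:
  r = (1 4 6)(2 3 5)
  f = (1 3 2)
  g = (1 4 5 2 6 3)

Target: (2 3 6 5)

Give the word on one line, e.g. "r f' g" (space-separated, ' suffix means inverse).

r r g f'

  after r: (1 4 6)(2 3 5)
  after r: (1 6 4)(2 5 3)
  after g: (1 3 6 5)
  after f': (2 3 6 5)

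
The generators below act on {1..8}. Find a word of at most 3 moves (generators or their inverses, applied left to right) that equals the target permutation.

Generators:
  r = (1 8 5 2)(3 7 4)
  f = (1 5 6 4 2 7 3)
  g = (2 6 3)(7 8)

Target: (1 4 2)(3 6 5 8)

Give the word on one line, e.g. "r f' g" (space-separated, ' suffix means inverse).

  after r': (1 2 5 8)(3 4 7)
  after f': (1 4 2)(3 6 5 8)

r' f'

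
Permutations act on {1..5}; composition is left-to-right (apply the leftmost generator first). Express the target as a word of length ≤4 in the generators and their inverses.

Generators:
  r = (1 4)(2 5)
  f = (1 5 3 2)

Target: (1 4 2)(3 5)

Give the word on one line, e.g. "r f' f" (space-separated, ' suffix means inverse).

r f'

  after r: (1 4)(2 5)
  after f': (1 4 2)(3 5)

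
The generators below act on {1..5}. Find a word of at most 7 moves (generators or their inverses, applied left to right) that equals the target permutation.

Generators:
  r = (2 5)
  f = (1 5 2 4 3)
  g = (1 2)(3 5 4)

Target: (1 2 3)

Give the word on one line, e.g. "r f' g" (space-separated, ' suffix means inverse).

g r r f' r

  after g: (1 2)(3 5 4)
  after r: (1 5 4 3 2)
  after r: (1 2)(3 5 4)
  after f': (1 5 2 3)
  after r: (1 2 3)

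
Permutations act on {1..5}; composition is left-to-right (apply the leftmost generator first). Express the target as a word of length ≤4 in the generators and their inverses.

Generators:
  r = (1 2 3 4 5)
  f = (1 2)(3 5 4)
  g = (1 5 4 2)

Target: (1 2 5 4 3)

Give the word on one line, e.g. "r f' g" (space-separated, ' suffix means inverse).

  after g': (1 2 4 5)
  after r': (2 3)
  after f: (1 2 5 4 3)

g' r' f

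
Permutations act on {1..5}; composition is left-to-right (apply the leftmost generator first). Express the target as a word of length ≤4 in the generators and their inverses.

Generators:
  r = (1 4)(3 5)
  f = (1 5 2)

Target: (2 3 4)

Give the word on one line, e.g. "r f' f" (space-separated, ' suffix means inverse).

r f' r'

  after r: (1 4)(3 5)
  after f': (1 4 2 5 3)
  after r': (2 3 4)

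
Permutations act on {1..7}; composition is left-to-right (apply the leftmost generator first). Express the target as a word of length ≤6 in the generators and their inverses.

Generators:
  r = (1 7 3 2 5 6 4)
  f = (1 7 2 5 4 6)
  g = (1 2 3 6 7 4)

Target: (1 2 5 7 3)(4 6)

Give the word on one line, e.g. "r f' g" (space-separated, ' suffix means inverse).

  after g': (1 4 7 6 3 2)
  after r: (2 7 4 3 5 6)
  after r: (1 7)(2 3 6 5 4)
  after r: (1 3 4 5)
  after r: (1 2 5 7 3)(4 6)

g' r r r r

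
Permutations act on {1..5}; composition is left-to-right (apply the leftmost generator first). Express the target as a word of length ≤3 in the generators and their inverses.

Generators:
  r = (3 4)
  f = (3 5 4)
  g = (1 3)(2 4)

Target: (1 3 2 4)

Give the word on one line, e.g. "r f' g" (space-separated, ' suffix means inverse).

r' g

  after r': (3 4)
  after g: (1 3 2 4)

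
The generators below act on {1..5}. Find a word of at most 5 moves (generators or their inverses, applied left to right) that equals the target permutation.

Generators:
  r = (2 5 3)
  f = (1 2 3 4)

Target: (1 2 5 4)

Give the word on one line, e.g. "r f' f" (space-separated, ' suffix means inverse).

  after r': (2 3 5)
  after r': (2 5 3)
  after f: (1 2 5 4)

r' r' f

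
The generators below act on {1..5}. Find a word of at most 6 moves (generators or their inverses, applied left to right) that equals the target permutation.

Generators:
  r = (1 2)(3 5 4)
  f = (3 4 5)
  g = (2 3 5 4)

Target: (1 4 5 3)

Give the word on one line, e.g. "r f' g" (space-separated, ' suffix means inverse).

  after g': (2 4 5 3)
  after r: (1 2 3)
  after f: (1 2 4 5 3)
  after g: (1 3)
  after f: (1 4 5 3)

g' r f g f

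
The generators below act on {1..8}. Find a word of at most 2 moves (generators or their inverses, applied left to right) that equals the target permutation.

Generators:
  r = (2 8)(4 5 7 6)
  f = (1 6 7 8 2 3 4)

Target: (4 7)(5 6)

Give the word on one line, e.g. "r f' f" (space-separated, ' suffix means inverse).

r r

  after r: (2 8)(4 5 7 6)
  after r: (4 7)(5 6)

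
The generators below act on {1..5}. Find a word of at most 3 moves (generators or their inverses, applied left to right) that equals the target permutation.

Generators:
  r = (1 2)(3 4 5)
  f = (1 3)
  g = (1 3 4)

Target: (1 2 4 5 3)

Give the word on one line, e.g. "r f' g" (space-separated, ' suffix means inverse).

  after r: (1 2)(3 4 5)
  after g': (1 2 4 5)
  after f': (1 2 4 5 3)

r g' f'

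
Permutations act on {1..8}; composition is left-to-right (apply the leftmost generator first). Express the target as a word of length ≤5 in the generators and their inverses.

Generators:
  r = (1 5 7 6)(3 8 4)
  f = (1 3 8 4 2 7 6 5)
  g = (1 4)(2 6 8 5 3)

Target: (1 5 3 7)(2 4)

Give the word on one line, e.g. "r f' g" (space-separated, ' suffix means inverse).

r g' f' g'

  after r: (1 5 7 6)(3 8 4)
  after g': (1 8)(2 3 6 4 5 7)
  after f': (1 3 7 4 6 8 5 2)
  after g': (1 5 3 7)(2 4)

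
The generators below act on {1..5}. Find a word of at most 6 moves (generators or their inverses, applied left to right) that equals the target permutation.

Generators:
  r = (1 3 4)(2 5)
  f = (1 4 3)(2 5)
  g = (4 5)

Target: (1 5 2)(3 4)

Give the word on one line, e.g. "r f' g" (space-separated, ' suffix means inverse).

  after f': (1 3 4)(2 5)
  after g': (1 3 5 2 4)
  after r': (2 3)
  after r': (1 4 3 5 2)
  after g': (1 5 2)(3 4)

f' g' r' r' g'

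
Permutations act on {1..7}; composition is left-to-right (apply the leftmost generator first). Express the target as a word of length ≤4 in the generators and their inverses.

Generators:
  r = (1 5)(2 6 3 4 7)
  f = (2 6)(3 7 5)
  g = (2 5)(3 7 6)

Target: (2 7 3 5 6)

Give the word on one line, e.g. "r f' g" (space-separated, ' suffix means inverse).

g g g f'

  after g: (2 5)(3 7 6)
  after g: (3 6 7)
  after g: (2 5)
  after f': (2 7 3 5 6)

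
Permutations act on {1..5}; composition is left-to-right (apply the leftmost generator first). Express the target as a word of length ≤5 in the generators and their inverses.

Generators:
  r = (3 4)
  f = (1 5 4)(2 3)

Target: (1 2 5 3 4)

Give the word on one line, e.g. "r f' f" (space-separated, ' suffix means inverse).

f' r' f' r'

  after f': (1 4 5)(2 3)
  after r': (1 3 2 4 5)
  after f': (1 2 5 4)
  after r': (1 2 5 3 4)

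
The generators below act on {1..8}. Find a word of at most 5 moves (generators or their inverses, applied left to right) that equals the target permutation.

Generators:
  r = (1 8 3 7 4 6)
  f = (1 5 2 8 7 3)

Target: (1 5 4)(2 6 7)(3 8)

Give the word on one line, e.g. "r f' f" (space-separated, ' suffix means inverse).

  after f: (1 5 2 8 7 3)
  after f: (1 2 7)(3 5 8)
  after r: (1 2 4 6)(3 5)(7 8)
  after f': (1 5 7 2 4 6 3)
  after r: (1 5 4)(2 6 7)(3 8)

f f r f' r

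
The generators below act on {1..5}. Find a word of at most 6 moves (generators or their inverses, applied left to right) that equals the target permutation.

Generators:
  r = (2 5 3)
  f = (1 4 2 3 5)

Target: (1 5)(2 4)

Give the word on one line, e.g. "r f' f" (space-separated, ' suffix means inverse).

r' f' f' r'

  after r': (2 3 5)
  after f': (1 5 4)
  after f': (1 3 2 4 5)
  after r': (1 5)(2 4)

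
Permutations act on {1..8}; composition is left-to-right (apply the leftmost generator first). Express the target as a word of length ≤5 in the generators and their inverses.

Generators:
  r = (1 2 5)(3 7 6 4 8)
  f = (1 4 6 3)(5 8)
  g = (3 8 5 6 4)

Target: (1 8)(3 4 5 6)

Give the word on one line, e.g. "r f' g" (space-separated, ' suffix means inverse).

  after g': (3 4 6 5 8)
  after f': (1 3)(6 8)
  after g: (1 8 4 3)(5 6)
  after g: (1 5 4 8 3)
  after f: (1 8)(3 4 5 6)

g' f' g g f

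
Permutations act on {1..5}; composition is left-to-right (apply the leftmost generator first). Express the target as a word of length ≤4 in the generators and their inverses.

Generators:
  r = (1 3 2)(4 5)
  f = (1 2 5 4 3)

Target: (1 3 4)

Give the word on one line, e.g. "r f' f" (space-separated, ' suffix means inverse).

  after f: (1 2 5 4 3)
  after r': (1 3 2 4)
  after r': (2 5 4)
  after f': (1 3 4)

f r' r' f'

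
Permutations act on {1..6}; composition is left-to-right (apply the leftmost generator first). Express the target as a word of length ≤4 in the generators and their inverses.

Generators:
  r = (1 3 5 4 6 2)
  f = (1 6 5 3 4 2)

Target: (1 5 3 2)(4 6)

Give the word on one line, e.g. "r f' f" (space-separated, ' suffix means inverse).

  after f': (1 2 4 3 5 6)
  after r: (2 6 3 4 5)
  after r: (1 3 6 5)
  after r: (1 5 3 2)(4 6)

f' r r r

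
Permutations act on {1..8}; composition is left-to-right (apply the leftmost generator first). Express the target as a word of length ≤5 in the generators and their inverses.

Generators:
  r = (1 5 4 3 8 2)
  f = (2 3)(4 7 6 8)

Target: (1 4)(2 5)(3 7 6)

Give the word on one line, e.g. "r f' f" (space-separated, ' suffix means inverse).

  after r': (1 2 8 3 4 5)
  after f: (1 3 7 6 8 2 4 5)
  after r': (1 4)(2 5)(3 7 6)

r' f r'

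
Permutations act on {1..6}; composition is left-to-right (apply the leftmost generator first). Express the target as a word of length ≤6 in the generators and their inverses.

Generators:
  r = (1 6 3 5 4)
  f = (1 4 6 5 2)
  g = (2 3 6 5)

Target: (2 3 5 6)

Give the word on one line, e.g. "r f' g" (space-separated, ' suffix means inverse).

  after f': (1 2 5 6 4)
  after g': (1 5 3 2 6 4)
  after r: (1 4 6)(2 3)
  after f': (2 3 5 6)

f' g' r f'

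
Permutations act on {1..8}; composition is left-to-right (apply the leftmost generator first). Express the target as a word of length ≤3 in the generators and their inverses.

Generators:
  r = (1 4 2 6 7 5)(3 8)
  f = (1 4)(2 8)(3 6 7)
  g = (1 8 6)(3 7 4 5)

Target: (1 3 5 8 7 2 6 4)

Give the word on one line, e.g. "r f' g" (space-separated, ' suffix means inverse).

  after g: (1 8 6)(3 7 4 5)
  after r: (1 3 5 8 7 2 6 4)

g r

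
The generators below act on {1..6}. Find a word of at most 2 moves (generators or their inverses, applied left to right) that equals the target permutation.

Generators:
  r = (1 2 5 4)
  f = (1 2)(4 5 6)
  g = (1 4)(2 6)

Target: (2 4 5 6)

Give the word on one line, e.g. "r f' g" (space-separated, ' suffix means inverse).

r' g'

  after r': (1 4 5 2)
  after g': (2 4 5 6)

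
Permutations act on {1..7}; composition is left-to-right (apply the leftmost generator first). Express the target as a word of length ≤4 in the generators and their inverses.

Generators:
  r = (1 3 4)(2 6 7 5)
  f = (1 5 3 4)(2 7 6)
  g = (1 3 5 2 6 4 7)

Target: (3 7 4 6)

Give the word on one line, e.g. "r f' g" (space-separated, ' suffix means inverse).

g r'

  after g: (1 3 5 2 6 4 7)
  after r': (3 7 4 6)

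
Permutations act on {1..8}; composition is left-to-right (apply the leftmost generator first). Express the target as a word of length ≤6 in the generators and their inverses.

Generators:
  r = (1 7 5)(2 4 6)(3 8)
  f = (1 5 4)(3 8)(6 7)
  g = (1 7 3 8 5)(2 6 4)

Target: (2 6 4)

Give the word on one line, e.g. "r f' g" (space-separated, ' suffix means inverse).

  after g: (1 7 3 8 5)(2 6 4)
  after r': (2 4 6)(7 8)
  after g: (1 7 5)(3 8)
  after r': (2 6 4)

g r' g r'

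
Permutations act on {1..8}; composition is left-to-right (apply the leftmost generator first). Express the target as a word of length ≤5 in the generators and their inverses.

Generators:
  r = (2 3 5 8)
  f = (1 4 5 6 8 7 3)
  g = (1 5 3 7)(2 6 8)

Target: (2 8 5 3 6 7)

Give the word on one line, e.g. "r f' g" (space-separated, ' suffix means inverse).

f g r f' r

  after f: (1 4 5 6 8 7 3)
  after g: (1 4 3 5 8)(2 6)
  after r: (1 4 5 2 6 3 8)
  after f': (2 5)(3 6 7 8)
  after r: (2 8 5 3 6 7)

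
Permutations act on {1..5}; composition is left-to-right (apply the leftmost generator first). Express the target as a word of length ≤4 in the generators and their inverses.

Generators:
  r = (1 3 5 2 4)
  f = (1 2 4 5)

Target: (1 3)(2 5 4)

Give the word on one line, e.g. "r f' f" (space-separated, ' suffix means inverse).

r f' f' f'

  after r: (1 3 5 2 4)
  after f': (1 3 4 5)
  after f': (1 3 2)
  after f': (1 3)(2 5 4)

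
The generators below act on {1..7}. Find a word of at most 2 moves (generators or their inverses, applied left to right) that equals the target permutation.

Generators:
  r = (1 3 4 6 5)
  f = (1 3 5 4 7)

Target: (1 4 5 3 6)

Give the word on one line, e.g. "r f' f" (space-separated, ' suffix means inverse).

  after r: (1 3 4 6 5)
  after r: (1 4 5 3 6)

r r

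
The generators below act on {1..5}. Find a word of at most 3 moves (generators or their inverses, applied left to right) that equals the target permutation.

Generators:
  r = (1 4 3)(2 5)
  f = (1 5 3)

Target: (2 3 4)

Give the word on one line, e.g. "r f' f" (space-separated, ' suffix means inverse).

  after r: (1 4 3)(2 5)
  after f': (1 4 5 2)
  after r': (2 3 4)

r f' r'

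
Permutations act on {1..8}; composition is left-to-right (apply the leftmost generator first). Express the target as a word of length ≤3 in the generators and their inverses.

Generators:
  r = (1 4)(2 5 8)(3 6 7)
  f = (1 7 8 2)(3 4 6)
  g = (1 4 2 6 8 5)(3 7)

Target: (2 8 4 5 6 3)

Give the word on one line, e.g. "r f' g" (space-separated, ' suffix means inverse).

  after r: (1 4)(2 5 8)(3 6 7)
  after g': (2 8 4 5 6 3)

r g'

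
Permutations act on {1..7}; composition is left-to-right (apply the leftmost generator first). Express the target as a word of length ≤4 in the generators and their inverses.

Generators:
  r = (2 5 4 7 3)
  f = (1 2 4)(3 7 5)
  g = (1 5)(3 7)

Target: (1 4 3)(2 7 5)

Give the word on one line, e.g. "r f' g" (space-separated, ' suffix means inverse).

r f'

  after r: (2 5 4 7 3)
  after f': (1 4 3)(2 7 5)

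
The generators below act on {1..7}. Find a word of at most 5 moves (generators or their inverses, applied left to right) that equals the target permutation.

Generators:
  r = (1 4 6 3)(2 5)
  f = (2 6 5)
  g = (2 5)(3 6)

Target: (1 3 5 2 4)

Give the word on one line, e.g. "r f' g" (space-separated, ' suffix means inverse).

f' f' r' f

  after f': (2 5 6)
  after f': (2 6 5)
  after r': (1 3 6 2 4)
  after f: (1 3 5 2 4)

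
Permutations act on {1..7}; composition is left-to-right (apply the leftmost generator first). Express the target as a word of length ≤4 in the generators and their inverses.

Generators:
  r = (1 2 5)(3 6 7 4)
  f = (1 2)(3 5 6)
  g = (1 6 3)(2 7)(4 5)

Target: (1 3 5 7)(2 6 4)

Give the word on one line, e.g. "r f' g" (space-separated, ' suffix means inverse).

g r'

  after g: (1 6 3)(2 7)(4 5)
  after r': (1 3 5 7)(2 6 4)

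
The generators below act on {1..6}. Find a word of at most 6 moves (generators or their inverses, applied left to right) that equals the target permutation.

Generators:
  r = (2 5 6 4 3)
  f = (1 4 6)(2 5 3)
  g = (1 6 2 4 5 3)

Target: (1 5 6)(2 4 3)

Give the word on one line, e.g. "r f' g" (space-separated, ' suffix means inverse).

  after f': (1 6 4)(2 3 5)
  after r': (1 5 3 2 4)
  after g: (1 3 4 6 2 5)
  after r': (1 4 5)(3 6)
  after g: (1 5 6)(2 4 3)

f' r' g r' g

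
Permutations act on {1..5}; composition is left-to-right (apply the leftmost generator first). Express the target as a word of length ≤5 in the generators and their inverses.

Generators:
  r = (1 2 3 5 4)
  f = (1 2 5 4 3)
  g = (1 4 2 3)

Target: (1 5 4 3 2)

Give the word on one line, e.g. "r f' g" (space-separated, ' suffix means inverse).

f' g r' r' g

  after f': (1 3 4 5 2)
  after g: (2 4 5 3)
  after r': (1 4 3)(2 5)
  after r': (1 5)(2 3 4)
  after g: (1 5 4 3 2)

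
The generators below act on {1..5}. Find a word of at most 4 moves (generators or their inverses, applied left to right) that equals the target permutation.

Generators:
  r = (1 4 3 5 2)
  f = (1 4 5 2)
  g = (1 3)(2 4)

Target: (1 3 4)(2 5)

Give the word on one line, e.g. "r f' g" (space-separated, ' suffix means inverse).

g' f

  after g': (1 3)(2 4)
  after f: (1 3 4)(2 5)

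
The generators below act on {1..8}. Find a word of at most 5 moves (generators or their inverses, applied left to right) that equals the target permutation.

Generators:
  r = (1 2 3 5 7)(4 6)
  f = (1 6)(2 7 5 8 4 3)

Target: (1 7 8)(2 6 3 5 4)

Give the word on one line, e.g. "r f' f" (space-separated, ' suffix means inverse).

r f r' f'

  after r: (1 2 3 5 7)(4 6)
  after f: (1 7 6 3 8 4)
  after r': (1 5 3 8 6 2)(4 7)
  after f': (1 7 8)(2 6 3 5 4)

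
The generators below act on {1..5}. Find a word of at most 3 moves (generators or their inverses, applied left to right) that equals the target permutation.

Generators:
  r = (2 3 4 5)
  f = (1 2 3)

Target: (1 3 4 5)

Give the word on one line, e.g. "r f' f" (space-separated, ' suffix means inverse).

  after r: (2 3 4 5)
  after f': (1 3 4 5)

r f'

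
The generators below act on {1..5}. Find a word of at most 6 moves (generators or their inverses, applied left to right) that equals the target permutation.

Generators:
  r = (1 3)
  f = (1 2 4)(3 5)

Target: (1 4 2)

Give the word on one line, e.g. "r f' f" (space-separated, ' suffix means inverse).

  after f: (1 2 4)(3 5)
  after r: (1 2 4 3 5)
  after r: (1 2 4)(3 5)
  after f: (1 4 2)

f r r f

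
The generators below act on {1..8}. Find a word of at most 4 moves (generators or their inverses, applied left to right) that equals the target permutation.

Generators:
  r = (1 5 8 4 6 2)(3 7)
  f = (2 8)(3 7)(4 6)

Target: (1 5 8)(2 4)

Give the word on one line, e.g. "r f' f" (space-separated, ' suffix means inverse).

f' r

  after f': (2 8)(3 7)(4 6)
  after r: (1 5 8)(2 4)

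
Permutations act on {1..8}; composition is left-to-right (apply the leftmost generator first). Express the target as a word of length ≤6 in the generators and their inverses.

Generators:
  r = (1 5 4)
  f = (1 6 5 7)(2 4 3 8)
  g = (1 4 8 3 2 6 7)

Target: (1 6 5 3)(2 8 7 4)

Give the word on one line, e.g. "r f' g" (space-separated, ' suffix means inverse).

f' f' r' f r

  after f': (1 7 5 6)(2 8 3 4)
  after f': (1 5)(2 3)(4 8)(6 7)
  after r': (2 3)(4 8 5)(6 7)
  after f: (1 6)(2 8 7 5 3 4)
  after r: (1 6 5 3)(2 8 7 4)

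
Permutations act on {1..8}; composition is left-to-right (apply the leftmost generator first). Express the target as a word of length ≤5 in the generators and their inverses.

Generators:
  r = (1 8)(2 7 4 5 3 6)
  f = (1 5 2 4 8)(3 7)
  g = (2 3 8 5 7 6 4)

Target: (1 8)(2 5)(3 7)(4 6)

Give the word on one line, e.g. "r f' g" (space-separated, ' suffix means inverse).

  after r': (1 8)(2 6 3 5 4 7)
  after r': (2 3 4)(5 7 6)
  after r': (1 8)(2 5)(3 7)(4 6)

r' r' r'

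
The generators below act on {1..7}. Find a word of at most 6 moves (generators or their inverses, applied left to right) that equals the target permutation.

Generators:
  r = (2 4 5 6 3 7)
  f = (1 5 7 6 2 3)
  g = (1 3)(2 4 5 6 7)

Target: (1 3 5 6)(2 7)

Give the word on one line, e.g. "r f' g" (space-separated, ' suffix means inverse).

f f g' r

  after f: (1 5 7 6 2 3)
  after f: (1 7 2)(3 5 6)
  after g': (1 6)(2 3 4)
  after r: (1 3 5 6)(2 7)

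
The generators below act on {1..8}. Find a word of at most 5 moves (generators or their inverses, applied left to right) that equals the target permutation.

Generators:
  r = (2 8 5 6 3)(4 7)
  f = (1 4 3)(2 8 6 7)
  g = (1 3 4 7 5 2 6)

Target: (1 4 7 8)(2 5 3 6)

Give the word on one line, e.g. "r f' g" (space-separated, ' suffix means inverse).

  after g: (1 3 4 7 5 2 6)
  after f': (1 4 6 3)(2 8)(5 7)
  after r': (1 7 8 3)(4 5)
  after g': (1 4 7 8)(2 5 3 6)

g f' r' g'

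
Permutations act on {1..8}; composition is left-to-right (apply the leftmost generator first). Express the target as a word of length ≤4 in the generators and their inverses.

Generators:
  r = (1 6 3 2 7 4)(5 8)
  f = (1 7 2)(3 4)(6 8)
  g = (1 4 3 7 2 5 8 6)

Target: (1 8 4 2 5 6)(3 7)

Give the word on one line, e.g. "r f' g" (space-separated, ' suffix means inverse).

  after f': (1 2 7)(3 4)(6 8)
  after g: (1 5 8)(4 7)
  after g: (1 8 4 2 5 6)(3 7)

f' g g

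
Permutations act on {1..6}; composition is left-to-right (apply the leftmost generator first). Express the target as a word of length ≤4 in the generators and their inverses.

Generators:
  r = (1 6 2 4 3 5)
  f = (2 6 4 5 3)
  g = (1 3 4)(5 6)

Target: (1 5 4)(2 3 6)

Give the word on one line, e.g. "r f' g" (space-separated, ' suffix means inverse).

  after r: (1 6 2 4 3 5)
  after g': (1 5 4)(2 3 6)

r g'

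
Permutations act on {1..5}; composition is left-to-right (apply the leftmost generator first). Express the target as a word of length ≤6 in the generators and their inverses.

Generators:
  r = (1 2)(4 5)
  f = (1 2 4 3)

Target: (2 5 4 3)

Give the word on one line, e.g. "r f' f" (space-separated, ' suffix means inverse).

f' f' f' r

  after f': (1 3 4 2)
  after f': (1 4)(2 3)
  after f': (1 2 4 3)
  after r: (2 5 4 3)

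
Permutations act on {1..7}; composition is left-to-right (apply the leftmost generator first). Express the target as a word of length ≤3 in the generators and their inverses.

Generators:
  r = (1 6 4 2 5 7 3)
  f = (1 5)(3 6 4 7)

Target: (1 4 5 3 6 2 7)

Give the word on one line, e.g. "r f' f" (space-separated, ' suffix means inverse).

r r

  after r: (1 6 4 2 5 7 3)
  after r: (1 4 5 3 6 2 7)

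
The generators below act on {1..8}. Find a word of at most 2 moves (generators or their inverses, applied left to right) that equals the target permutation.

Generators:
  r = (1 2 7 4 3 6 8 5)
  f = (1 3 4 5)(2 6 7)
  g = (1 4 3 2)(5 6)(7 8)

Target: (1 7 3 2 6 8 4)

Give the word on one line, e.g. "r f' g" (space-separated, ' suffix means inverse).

r f'

  after r: (1 2 7 4 3 6 8 5)
  after f': (1 7 3 2 6 8 4)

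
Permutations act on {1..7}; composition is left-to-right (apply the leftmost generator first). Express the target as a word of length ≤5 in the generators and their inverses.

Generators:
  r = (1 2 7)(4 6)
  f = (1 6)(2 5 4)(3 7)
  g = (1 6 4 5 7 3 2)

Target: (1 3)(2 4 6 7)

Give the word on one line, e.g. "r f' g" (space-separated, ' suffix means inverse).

r' f' f' g r'

  after r': (1 7 2)(4 6)
  after f': (1 3 7 4)(2 6 5)
  after f': (1 7 5 4 6 2)
  after g: (1 3 2 6)
  after r': (1 3)(2 4 6 7)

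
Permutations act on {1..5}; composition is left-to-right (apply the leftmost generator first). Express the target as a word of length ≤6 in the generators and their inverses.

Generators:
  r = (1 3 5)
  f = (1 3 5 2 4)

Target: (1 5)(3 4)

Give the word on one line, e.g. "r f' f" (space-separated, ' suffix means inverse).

  after f': (1 4 2 5 3)
  after f': (1 2 3 4 5)
  after f': (1 5 4 3 2)
  after r': (1 3 2 5 4)
  after f: (1 5)(3 4)

f' f' f' r' f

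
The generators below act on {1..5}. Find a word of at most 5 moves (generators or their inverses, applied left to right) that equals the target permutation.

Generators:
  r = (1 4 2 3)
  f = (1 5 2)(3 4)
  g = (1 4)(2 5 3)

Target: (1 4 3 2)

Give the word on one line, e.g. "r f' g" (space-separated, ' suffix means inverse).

f f g g f

  after f: (1 5 2)(3 4)
  after f: (1 2 5)
  after g: (1 5 4)(2 3)
  after g: (1 3 5)
  after f: (1 4 3 2)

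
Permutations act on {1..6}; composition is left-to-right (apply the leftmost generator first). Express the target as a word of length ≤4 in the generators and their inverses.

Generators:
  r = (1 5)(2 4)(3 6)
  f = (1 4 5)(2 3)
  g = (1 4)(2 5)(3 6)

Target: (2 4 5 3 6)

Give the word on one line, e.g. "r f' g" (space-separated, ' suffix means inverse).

g f'

  after g: (1 4)(2 5)(3 6)
  after f': (2 4 5 3 6)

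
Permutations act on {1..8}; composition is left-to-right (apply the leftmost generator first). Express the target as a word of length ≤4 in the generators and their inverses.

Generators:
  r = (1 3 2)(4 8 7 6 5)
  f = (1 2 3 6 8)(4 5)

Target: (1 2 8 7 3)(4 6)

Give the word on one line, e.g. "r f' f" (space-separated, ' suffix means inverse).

  after r: (1 3 2)(4 8 7 6 5)
  after f': (1 2 8 7 3)(4 6)

r f'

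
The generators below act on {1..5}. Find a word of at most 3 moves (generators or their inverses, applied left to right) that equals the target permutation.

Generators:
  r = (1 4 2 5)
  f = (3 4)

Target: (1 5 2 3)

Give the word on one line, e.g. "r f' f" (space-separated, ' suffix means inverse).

  after f': (3 4)
  after r': (1 5 2 4 3)
  after f': (1 5 2 3)

f' r' f'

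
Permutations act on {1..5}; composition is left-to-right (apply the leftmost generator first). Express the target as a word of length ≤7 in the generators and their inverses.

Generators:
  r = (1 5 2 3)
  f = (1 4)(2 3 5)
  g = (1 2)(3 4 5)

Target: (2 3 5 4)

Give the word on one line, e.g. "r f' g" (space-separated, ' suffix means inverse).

f' f' r' g' r'

  after f': (1 4)(2 5 3)
  after f': (2 3 5)
  after r': (1 3)
  after g': (1 5 4 3 2)
  after r': (2 3 5 4)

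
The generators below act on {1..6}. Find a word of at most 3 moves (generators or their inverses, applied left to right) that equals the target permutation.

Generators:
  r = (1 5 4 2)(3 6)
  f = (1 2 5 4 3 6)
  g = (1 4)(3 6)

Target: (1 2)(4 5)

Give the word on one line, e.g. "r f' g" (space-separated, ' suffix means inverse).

g' r

  after g': (1 4)(3 6)
  after r: (1 2)(4 5)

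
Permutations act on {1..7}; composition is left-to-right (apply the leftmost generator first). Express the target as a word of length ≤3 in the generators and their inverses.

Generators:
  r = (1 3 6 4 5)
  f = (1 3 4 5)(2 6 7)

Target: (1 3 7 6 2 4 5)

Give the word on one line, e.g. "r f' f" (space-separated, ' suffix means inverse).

  after f: (1 3 4 5)(2 6 7)
  after r': (2 3 6 7)
  after f: (1 3 7 6 2 4 5)

f r' f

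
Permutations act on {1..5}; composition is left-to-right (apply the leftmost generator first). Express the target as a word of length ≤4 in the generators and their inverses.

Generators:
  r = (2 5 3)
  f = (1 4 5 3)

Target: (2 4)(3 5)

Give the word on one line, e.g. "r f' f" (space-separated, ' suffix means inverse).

f r f' r'

  after f: (1 4 5 3)
  after r: (1 4 3)(2 5)
  after f': (2 4 5)
  after r': (2 4)(3 5)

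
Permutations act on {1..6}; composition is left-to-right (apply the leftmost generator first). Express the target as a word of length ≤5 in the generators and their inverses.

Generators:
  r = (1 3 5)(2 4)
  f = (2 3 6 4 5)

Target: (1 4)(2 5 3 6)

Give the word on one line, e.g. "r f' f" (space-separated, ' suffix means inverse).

  after f': (2 5 4 6 3)
  after r: (1 3 4 6 5 2)
  after f': (1 2)(3 6 4)
  after r': (1 4)(2 5 3 6)

f' r f' r'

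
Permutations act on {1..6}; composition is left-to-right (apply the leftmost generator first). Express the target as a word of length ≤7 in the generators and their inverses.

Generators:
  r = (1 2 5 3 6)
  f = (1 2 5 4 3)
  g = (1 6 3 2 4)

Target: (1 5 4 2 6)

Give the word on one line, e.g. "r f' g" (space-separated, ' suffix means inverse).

r r r f' f'

  after r: (1 2 5 3 6)
  after r: (1 5 6 2 3)
  after r: (1 3 2 6 5)
  after f': (1 4 5 3)(2 6)
  after f': (1 5 4 2 6)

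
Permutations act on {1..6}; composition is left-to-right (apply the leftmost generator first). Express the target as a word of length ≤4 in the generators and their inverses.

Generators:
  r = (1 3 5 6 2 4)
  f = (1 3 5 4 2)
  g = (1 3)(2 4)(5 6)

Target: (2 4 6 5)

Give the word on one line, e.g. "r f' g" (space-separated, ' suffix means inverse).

  after f: (1 3 5 4 2)
  after r': (2 4 6 5)

f r'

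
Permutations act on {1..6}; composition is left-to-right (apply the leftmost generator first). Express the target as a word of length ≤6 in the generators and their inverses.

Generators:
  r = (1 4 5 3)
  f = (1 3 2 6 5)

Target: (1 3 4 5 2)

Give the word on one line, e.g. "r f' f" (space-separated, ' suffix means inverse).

r f' r' f

  after r: (1 4 5 3)
  after f': (1 4 6 2 3 5)
  after r': (2 5 3 4 6)
  after f: (1 3 4 5 2)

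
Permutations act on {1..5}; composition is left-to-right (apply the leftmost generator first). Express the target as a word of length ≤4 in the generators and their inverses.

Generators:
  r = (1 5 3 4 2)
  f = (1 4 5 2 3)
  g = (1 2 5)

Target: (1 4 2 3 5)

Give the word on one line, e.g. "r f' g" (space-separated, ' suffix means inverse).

  after f: (1 4 5 2 3)
  after g': (1 4 2 3 5)

f g'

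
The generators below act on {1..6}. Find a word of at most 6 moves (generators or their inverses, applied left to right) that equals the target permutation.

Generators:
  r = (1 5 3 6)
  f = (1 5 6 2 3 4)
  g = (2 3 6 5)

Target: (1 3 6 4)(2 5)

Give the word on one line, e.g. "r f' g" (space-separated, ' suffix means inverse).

r f' r r

  after r: (1 5 3 6)
  after f': (2 6 4 3 5)
  after r: (1 5 2)(4 6)
  after r: (1 3 6 4)(2 5)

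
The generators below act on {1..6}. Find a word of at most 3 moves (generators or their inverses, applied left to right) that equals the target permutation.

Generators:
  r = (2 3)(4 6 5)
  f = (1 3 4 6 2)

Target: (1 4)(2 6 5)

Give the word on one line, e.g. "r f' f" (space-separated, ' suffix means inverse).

f' r' f

  after f': (1 2 6 4 3)
  after r': (1 3)(2 4)(5 6)
  after f: (1 4)(2 6 5)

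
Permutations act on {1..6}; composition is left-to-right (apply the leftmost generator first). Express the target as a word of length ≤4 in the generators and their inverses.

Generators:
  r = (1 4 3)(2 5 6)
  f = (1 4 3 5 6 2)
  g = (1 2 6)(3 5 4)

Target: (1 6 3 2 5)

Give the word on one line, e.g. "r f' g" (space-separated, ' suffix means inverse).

  after r': (1 3 4)(2 6 5)
  after f': (1 4 2 5 6 3)
  after g': (1 5 2 3 6 4)
  after f: (1 6 3 2 5)

r' f' g' f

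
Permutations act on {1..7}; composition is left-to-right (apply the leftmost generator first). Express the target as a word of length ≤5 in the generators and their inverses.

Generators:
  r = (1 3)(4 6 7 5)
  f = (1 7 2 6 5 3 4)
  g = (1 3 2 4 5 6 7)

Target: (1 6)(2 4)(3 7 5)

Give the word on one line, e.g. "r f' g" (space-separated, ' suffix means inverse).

r f' r r

  after r: (1 3)(4 6 7 5)
  after f': (1 5 3 4 2 7 6)
  after r: (1 4 2 5)(3 6)
  after r: (1 6)(2 4)(3 7 5)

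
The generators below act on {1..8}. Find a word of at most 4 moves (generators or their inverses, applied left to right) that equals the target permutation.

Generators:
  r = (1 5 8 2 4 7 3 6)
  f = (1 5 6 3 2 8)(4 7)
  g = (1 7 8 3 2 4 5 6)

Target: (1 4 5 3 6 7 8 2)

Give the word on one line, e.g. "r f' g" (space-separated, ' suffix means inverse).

f' g' f

  after f': (1 8 2 3 6 5)(4 7)
  after g': (1 7 2 8 3 5 6 4)
  after f: (1 4 5 3 6 7 8 2)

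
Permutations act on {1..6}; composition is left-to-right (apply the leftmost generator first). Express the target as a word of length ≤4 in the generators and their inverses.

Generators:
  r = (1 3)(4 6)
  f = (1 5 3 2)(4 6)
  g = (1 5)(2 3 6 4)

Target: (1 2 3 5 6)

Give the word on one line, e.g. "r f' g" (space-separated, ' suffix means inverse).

  after f': (1 2 3 5)(4 6)
  after f': (1 3)(2 5)
  after g': (1 2)(3 5 4 6)
  after r': (1 2 3 5 6)

f' f' g' r'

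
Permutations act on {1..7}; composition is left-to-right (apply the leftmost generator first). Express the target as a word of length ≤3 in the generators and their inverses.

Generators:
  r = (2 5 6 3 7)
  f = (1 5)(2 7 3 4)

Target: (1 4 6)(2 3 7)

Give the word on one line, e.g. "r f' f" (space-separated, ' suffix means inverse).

f' r' f'

  after f': (1 5)(2 4 3 7)
  after r': (1 2 4 6 5)
  after f': (1 4 6)(2 3 7)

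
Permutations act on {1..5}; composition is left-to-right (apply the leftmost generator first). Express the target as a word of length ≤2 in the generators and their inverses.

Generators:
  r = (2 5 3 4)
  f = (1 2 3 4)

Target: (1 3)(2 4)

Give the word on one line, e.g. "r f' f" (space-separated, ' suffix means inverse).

  after f': (1 4 3 2)
  after f': (1 3)(2 4)

f' f'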